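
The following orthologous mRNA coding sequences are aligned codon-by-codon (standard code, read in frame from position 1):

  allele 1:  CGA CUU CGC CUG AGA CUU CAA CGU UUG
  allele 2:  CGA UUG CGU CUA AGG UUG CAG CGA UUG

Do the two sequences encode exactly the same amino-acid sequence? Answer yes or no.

Codon 1: CGA Arg / CGA Arg — identical.
Codon 2: CUU Leu / UUG Leu — synonymous.
Codon 3: CGC Arg / CGU Arg — synonymous.
Codon 4: CUG Leu / CUA Leu — synonymous.
Codon 5: AGA Arg / AGG Arg — synonymous.
Codon 6: CUU Leu / UUG Leu — synonymous.
Codon 7: CAA Gln / CAG Gln — synonymous.
Codon 8: CGU Arg / CGA Arg — synonymous.
Codon 9: UUG Leu / UUG Leu — identical.
Nonsynonymous differences: 0 → same protein.

yes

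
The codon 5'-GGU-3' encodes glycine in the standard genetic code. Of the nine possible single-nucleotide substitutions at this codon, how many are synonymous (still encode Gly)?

3

Position 1: none → 0 synonymous.
Position 2: none → 0 synonymous.
Position 3: GGC, GGA, GGG → 3 synonymous.
Total: 0 + 0 + 3 = 3.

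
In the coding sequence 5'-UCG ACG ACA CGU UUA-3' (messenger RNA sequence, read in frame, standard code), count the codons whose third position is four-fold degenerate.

Codon 1 UCG (Ser): third position 4-fold.
Codon 2 ACG (Thr): third position 4-fold.
Codon 3 ACA (Thr): third position 4-fold.
Codon 4 CGU (Arg): third position 4-fold.
Codon 5 UUA (Leu): third position 2-fold.
Four-fold degenerate third positions: 4.

4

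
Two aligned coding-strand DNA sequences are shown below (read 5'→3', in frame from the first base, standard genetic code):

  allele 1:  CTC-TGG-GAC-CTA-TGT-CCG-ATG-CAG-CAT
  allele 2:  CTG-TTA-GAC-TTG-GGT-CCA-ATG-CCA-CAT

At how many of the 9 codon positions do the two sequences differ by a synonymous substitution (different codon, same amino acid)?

Codon 1: CTC Leu / CTG Leu — synonymous.
Codon 2: TGG Trp / TTA Leu — nonsynonymous.
Codon 3: GAC Asp / GAC Asp — identical.
Codon 4: CTA Leu / TTG Leu — synonymous.
Codon 5: TGT Cys / GGT Gly — nonsynonymous.
Codon 6: CCG Pro / CCA Pro — synonymous.
Codon 7: ATG Met / ATG Met — identical.
Codon 8: CAG Gln / CCA Pro — nonsynonymous.
Codon 9: CAT His / CAT His — identical.
Synonymous differences: 3.

3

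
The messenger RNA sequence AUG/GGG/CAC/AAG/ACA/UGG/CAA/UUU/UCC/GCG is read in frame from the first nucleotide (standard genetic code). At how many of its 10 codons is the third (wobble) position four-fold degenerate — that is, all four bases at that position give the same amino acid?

4

Codon 1 AUG (Met): third position 1-fold.
Codon 2 GGG (Gly): third position 4-fold.
Codon 3 CAC (His): third position 2-fold.
Codon 4 AAG (Lys): third position 2-fold.
Codon 5 ACA (Thr): third position 4-fold.
Codon 6 UGG (Trp): third position 1-fold.
Codon 7 CAA (Gln): third position 2-fold.
Codon 8 UUU (Phe): third position 2-fold.
Codon 9 UCC (Ser): third position 4-fold.
Codon 10 GCG (Ala): third position 4-fold.
Four-fold degenerate third positions: 4.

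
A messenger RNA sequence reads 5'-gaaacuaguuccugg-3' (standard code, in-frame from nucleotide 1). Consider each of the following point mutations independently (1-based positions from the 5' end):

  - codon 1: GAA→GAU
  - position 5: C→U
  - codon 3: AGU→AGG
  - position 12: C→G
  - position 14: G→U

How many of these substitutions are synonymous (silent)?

Codon 1: GAA (Glu) → GAU (Asp) — missense.
Codon 2: ACU (Thr) → AUU (Ile) — missense.
Codon 3: AGU (Ser) → AGG (Arg) — missense.
Codon 4: UCC (Ser) → UCG (Ser) — synonymous.
Codon 5: UGG (Trp) → UUG (Leu) — missense.
Synonymous: 1 of 5.

1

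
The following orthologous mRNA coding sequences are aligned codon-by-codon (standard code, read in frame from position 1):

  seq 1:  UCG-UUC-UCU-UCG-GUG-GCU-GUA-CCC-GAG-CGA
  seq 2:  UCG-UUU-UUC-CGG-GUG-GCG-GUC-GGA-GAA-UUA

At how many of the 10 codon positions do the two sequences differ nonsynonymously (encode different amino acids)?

Codon 1: UCG Ser / UCG Ser — identical.
Codon 2: UUC Phe / UUU Phe — synonymous.
Codon 3: UCU Ser / UUC Phe — nonsynonymous.
Codon 4: UCG Ser / CGG Arg — nonsynonymous.
Codon 5: GUG Val / GUG Val — identical.
Codon 6: GCU Ala / GCG Ala — synonymous.
Codon 7: GUA Val / GUC Val — synonymous.
Codon 8: CCC Pro / GGA Gly — nonsynonymous.
Codon 9: GAG Glu / GAA Glu — synonymous.
Codon 10: CGA Arg / UUA Leu — nonsynonymous.
Nonsynonymous differences: 4.

4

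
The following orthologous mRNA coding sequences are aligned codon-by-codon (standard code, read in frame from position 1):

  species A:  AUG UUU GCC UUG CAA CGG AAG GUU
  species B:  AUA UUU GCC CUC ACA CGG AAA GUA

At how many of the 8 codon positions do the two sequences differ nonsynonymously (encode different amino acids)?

Codon 1: AUG Met / AUA Ile — nonsynonymous.
Codon 2: UUU Phe / UUU Phe — identical.
Codon 3: GCC Ala / GCC Ala — identical.
Codon 4: UUG Leu / CUC Leu — synonymous.
Codon 5: CAA Gln / ACA Thr — nonsynonymous.
Codon 6: CGG Arg / CGG Arg — identical.
Codon 7: AAG Lys / AAA Lys — synonymous.
Codon 8: GUU Val / GUA Val — synonymous.
Nonsynonymous differences: 2.

2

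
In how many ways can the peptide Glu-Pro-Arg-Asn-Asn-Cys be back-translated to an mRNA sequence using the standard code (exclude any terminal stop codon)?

384

Glu: 2 codons.
Pro: 4 codons.
Arg: 6 codons.
Asn: 2 codons.
Asn: 2 codons.
Cys: 2 codons.
2 × 4 × 6 × 2 × 2 × 2 = 384.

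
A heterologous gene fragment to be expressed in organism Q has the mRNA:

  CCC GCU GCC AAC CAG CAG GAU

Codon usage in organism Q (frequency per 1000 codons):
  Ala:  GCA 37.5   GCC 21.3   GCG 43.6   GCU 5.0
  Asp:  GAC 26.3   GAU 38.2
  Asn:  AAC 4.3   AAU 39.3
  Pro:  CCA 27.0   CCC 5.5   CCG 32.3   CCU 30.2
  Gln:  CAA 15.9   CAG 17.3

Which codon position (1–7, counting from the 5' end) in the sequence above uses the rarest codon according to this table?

Codon 1 CCC (Pro): 5.5 per 1000.
Codon 2 GCU (Ala): 5.0 per 1000.
Codon 3 GCC (Ala): 21.3 per 1000.
Codon 4 AAC (Asn): 4.3 per 1000.
Codon 5 CAG (Gln): 17.3 per 1000.
Codon 6 CAG (Gln): 17.3 per 1000.
Codon 7 GAU (Asp): 38.2 per 1000.
Lowest frequency is 4.3 at codon 4.

4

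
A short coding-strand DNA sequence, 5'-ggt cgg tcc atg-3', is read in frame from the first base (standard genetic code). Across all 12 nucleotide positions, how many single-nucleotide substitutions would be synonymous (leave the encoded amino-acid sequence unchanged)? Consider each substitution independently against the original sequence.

Codon 1 (GGT, Gly): 3 synonymous substitutions.
Codon 2 (CGG, Arg): 4 synonymous substitutions.
Codon 3 (TCC, Ser): 3 synonymous substitutions.
Codon 4 (ATG, Met): 0 synonymous substitutions.
Total: 3 + 4 + 3 + 0 = 10.

10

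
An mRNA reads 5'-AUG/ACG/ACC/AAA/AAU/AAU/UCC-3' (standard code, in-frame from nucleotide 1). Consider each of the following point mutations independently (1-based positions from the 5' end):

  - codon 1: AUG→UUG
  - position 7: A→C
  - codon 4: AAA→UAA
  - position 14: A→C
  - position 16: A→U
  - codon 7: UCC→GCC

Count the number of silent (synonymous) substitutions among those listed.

Codon 1: AUG (Met) → UUG (Leu) — missense.
Codon 3: ACC (Thr) → CCC (Pro) — missense.
Codon 4: AAA (Lys) → UAA (Stop) — nonsense.
Codon 5: AAU (Asn) → ACU (Thr) — missense.
Codon 6: AAU (Asn) → UAU (Tyr) — missense.
Codon 7: UCC (Ser) → GCC (Ala) — missense.
Synonymous: 0 of 6.

0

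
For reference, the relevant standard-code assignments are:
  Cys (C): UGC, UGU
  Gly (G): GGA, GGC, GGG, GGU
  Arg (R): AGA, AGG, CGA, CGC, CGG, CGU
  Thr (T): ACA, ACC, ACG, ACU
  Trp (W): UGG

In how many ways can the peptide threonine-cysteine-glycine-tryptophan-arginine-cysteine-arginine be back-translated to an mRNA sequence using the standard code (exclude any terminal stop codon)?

Thr: 4 codons.
Cys: 2 codons.
Gly: 4 codons.
Trp: 1 codon.
Arg: 6 codons.
Cys: 2 codons.
Arg: 6 codons.
4 × 2 × 4 × 1 × 6 × 2 × 6 = 2304.

2304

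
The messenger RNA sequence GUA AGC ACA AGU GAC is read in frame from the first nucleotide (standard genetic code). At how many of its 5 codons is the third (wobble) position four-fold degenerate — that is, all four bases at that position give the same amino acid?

Codon 1 GUA (Val): third position 4-fold.
Codon 2 AGC (Ser): third position 2-fold.
Codon 3 ACA (Thr): third position 4-fold.
Codon 4 AGU (Ser): third position 2-fold.
Codon 5 GAC (Asp): third position 2-fold.
Four-fold degenerate third positions: 2.

2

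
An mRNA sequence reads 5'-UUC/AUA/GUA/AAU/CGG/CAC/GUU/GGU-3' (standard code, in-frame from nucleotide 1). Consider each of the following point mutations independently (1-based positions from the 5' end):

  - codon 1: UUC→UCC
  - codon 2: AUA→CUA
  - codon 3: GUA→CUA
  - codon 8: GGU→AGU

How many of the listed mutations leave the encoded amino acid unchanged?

0

Codon 1: UUC (Phe) → UCC (Ser) — missense.
Codon 2: AUA (Ile) → CUA (Leu) — missense.
Codon 3: GUA (Val) → CUA (Leu) — missense.
Codon 8: GGU (Gly) → AGU (Ser) — missense.
Synonymous: 0 of 4.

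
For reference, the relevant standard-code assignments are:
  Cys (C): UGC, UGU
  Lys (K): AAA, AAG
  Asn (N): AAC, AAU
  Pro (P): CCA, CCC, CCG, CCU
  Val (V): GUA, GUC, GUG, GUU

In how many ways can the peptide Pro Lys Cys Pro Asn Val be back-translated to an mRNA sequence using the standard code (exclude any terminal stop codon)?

512

Pro: 4 codons.
Lys: 2 codons.
Cys: 2 codons.
Pro: 4 codons.
Asn: 2 codons.
Val: 4 codons.
4 × 2 × 2 × 4 × 2 × 4 = 512.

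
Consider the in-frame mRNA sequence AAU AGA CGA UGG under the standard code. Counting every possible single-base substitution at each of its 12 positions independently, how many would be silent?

7

Codon 1 (AAU, Asn): 1 synonymous substitution.
Codon 2 (AGA, Arg): 2 synonymous substitutions.
Codon 3 (CGA, Arg): 4 synonymous substitutions.
Codon 4 (UGG, Trp): 0 synonymous substitutions.
Total: 1 + 2 + 4 + 0 = 7.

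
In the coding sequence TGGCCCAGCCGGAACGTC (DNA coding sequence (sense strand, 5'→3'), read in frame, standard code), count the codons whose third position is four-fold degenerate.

Codon 1 TGG (Trp): third position 1-fold.
Codon 2 CCC (Pro): third position 4-fold.
Codon 3 AGC (Ser): third position 2-fold.
Codon 4 CGG (Arg): third position 4-fold.
Codon 5 AAC (Asn): third position 2-fold.
Codon 6 GTC (Val): third position 4-fold.
Four-fold degenerate third positions: 3.

3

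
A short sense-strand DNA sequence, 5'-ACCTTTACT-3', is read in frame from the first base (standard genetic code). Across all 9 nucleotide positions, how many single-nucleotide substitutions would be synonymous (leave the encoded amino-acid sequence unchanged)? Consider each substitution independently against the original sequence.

Codon 1 (ACC, Thr): 3 synonymous substitutions.
Codon 2 (TTT, Phe): 1 synonymous substitution.
Codon 3 (ACT, Thr): 3 synonymous substitutions.
Total: 3 + 1 + 3 = 7.

7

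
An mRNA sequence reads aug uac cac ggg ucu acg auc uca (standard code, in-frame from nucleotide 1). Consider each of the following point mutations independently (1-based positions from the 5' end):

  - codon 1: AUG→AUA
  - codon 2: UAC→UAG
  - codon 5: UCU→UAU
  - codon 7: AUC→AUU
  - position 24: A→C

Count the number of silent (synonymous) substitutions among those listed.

2

Codon 1: AUG (Met) → AUA (Ile) — missense.
Codon 2: UAC (Tyr) → UAG (Stop) — nonsense.
Codon 5: UCU (Ser) → UAU (Tyr) — missense.
Codon 7: AUC (Ile) → AUU (Ile) — synonymous.
Codon 8: UCA (Ser) → UCC (Ser) — synonymous.
Synonymous: 2 of 5.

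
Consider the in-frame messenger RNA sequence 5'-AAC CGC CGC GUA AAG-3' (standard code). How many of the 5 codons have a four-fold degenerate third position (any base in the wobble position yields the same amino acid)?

3

Codon 1 AAC (Asn): third position 2-fold.
Codon 2 CGC (Arg): third position 4-fold.
Codon 3 CGC (Arg): third position 4-fold.
Codon 4 GUA (Val): third position 4-fold.
Codon 5 AAG (Lys): third position 2-fold.
Four-fold degenerate third positions: 3.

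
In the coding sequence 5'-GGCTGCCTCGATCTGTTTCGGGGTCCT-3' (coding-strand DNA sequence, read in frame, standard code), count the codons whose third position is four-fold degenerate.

Codon 1 GGC (Gly): third position 4-fold.
Codon 2 TGC (Cys): third position 2-fold.
Codon 3 CTC (Leu): third position 4-fold.
Codon 4 GAT (Asp): third position 2-fold.
Codon 5 CTG (Leu): third position 4-fold.
Codon 6 TTT (Phe): third position 2-fold.
Codon 7 CGG (Arg): third position 4-fold.
Codon 8 GGT (Gly): third position 4-fold.
Codon 9 CCT (Pro): third position 4-fold.
Four-fold degenerate third positions: 6.

6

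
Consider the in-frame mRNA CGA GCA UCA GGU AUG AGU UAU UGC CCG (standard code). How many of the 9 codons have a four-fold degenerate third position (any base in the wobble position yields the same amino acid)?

5

Codon 1 CGA (Arg): third position 4-fold.
Codon 2 GCA (Ala): third position 4-fold.
Codon 3 UCA (Ser): third position 4-fold.
Codon 4 GGU (Gly): third position 4-fold.
Codon 5 AUG (Met): third position 1-fold.
Codon 6 AGU (Ser): third position 2-fold.
Codon 7 UAU (Tyr): third position 2-fold.
Codon 8 UGC (Cys): third position 2-fold.
Codon 9 CCG (Pro): third position 4-fold.
Four-fold degenerate third positions: 5.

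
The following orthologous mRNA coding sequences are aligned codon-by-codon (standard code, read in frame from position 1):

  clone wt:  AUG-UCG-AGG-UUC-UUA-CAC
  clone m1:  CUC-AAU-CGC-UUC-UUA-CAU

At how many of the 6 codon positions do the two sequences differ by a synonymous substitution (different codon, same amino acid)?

2

Codon 1: AUG Met / CUC Leu — nonsynonymous.
Codon 2: UCG Ser / AAU Asn — nonsynonymous.
Codon 3: AGG Arg / CGC Arg — synonymous.
Codon 4: UUC Phe / UUC Phe — identical.
Codon 5: UUA Leu / UUA Leu — identical.
Codon 6: CAC His / CAU His — synonymous.
Synonymous differences: 2.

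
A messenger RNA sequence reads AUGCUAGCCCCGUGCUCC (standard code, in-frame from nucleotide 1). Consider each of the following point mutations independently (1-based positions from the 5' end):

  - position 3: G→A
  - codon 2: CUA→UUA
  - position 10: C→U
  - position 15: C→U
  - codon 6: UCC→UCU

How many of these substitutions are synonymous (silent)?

Codon 1: AUG (Met) → AUA (Ile) — missense.
Codon 2: CUA (Leu) → UUA (Leu) — synonymous.
Codon 4: CCG (Pro) → UCG (Ser) — missense.
Codon 5: UGC (Cys) → UGU (Cys) — synonymous.
Codon 6: UCC (Ser) → UCU (Ser) — synonymous.
Synonymous: 3 of 5.

3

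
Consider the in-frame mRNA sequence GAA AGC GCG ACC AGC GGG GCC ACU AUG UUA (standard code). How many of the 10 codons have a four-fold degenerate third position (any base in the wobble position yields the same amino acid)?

5

Codon 1 GAA (Glu): third position 2-fold.
Codon 2 AGC (Ser): third position 2-fold.
Codon 3 GCG (Ala): third position 4-fold.
Codon 4 ACC (Thr): third position 4-fold.
Codon 5 AGC (Ser): third position 2-fold.
Codon 6 GGG (Gly): third position 4-fold.
Codon 7 GCC (Ala): third position 4-fold.
Codon 8 ACU (Thr): third position 4-fold.
Codon 9 AUG (Met): third position 1-fold.
Codon 10 UUA (Leu): third position 2-fold.
Four-fold degenerate third positions: 5.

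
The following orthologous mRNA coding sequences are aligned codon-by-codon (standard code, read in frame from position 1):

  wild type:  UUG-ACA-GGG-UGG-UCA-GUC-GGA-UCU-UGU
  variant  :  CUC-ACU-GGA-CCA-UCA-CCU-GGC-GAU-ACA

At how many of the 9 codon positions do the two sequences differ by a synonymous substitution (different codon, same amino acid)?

4

Codon 1: UUG Leu / CUC Leu — synonymous.
Codon 2: ACA Thr / ACU Thr — synonymous.
Codon 3: GGG Gly / GGA Gly — synonymous.
Codon 4: UGG Trp / CCA Pro — nonsynonymous.
Codon 5: UCA Ser / UCA Ser — identical.
Codon 6: GUC Val / CCU Pro — nonsynonymous.
Codon 7: GGA Gly / GGC Gly — synonymous.
Codon 8: UCU Ser / GAU Asp — nonsynonymous.
Codon 9: UGU Cys / ACA Thr — nonsynonymous.
Synonymous differences: 4.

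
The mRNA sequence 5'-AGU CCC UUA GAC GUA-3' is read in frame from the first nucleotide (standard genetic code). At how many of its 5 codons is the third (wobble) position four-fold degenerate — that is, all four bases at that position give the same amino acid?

2

Codon 1 AGU (Ser): third position 2-fold.
Codon 2 CCC (Pro): third position 4-fold.
Codon 3 UUA (Leu): third position 2-fold.
Codon 4 GAC (Asp): third position 2-fold.
Codon 5 GUA (Val): third position 4-fold.
Four-fold degenerate third positions: 2.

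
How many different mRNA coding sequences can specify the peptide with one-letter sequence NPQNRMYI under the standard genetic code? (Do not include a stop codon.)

Asn: 2 codons.
Pro: 4 codons.
Gln: 2 codons.
Asn: 2 codons.
Arg: 6 codons.
Met: 1 codon.
Tyr: 2 codons.
Ile: 3 codons.
2 × 4 × 2 × 2 × 6 × 1 × 2 × 3 = 1152.

1152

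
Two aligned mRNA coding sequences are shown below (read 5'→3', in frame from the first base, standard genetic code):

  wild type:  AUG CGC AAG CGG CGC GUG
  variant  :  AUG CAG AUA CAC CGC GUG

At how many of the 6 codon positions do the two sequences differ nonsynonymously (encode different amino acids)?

Codon 1: AUG Met / AUG Met — identical.
Codon 2: CGC Arg / CAG Gln — nonsynonymous.
Codon 3: AAG Lys / AUA Ile — nonsynonymous.
Codon 4: CGG Arg / CAC His — nonsynonymous.
Codon 5: CGC Arg / CGC Arg — identical.
Codon 6: GUG Val / GUG Val — identical.
Nonsynonymous differences: 3.

3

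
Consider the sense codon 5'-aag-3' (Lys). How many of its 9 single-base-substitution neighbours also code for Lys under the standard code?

1

Position 1: none → 0 synonymous.
Position 2: none → 0 synonymous.
Position 3: AAA → 1 synonymous.
Total: 0 + 0 + 1 = 1.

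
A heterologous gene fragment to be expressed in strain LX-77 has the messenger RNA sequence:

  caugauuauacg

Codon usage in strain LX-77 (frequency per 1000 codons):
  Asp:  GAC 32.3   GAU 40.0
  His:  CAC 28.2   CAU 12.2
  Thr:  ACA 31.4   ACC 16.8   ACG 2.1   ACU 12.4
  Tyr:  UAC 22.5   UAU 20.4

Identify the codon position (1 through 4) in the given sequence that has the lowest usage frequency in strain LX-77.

4

Codon 1 CAU (His): 12.2 per 1000.
Codon 2 GAU (Asp): 40.0 per 1000.
Codon 3 UAU (Tyr): 20.4 per 1000.
Codon 4 ACG (Thr): 2.1 per 1000.
Lowest frequency is 2.1 at codon 4.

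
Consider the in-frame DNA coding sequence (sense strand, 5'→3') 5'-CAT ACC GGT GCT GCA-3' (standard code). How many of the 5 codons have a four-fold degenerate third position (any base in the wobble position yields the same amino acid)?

4

Codon 1 CAT (His): third position 2-fold.
Codon 2 ACC (Thr): third position 4-fold.
Codon 3 GGT (Gly): third position 4-fold.
Codon 4 GCT (Ala): third position 4-fold.
Codon 5 GCA (Ala): third position 4-fold.
Four-fold degenerate third positions: 4.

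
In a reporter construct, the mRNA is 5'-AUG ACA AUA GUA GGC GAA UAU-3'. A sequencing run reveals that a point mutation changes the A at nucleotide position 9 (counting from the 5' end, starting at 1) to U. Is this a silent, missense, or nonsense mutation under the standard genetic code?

Position 9 falls in codon 3: AUA → Ile.
After the substitution the codon is AUU → Ile.
Both encode Ile, so the change is synonymous.

silent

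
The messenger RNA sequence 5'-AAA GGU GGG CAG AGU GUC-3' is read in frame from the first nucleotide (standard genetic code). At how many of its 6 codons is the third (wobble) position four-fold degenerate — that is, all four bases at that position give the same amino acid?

3

Codon 1 AAA (Lys): third position 2-fold.
Codon 2 GGU (Gly): third position 4-fold.
Codon 3 GGG (Gly): third position 4-fold.
Codon 4 CAG (Gln): third position 2-fold.
Codon 5 AGU (Ser): third position 2-fold.
Codon 6 GUC (Val): third position 4-fold.
Four-fold degenerate third positions: 3.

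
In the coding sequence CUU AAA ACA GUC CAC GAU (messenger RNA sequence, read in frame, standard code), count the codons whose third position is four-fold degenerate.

Codon 1 CUU (Leu): third position 4-fold.
Codon 2 AAA (Lys): third position 2-fold.
Codon 3 ACA (Thr): third position 4-fold.
Codon 4 GUC (Val): third position 4-fold.
Codon 5 CAC (His): third position 2-fold.
Codon 6 GAU (Asp): third position 2-fold.
Four-fold degenerate third positions: 3.

3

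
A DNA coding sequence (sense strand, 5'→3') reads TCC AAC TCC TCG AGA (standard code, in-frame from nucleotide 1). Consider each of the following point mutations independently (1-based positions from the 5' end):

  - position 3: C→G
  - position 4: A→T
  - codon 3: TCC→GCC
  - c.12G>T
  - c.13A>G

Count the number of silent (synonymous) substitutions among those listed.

Codon 1: TCC (Ser) → TCG (Ser) — synonymous.
Codon 2: AAC (Asn) → TAC (Tyr) — missense.
Codon 3: TCC (Ser) → GCC (Ala) — missense.
Codon 4: TCG (Ser) → TCT (Ser) — synonymous.
Codon 5: AGA (Arg) → GGA (Gly) — missense.
Synonymous: 2 of 5.

2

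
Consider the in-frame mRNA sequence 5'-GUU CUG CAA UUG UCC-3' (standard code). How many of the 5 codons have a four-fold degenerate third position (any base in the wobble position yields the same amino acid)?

Codon 1 GUU (Val): third position 4-fold.
Codon 2 CUG (Leu): third position 4-fold.
Codon 3 CAA (Gln): third position 2-fold.
Codon 4 UUG (Leu): third position 2-fold.
Codon 5 UCC (Ser): third position 4-fold.
Four-fold degenerate third positions: 3.

3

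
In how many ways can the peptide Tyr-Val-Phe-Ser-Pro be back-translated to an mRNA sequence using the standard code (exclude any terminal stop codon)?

384

Tyr: 2 codons.
Val: 4 codons.
Phe: 2 codons.
Ser: 6 codons.
Pro: 4 codons.
2 × 4 × 2 × 6 × 4 = 384.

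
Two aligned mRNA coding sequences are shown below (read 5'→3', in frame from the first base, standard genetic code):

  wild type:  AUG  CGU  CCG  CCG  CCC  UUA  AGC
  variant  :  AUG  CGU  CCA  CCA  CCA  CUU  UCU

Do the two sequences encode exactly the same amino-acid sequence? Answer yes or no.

yes

Codon 1: AUG Met / AUG Met — identical.
Codon 2: CGU Arg / CGU Arg — identical.
Codon 3: CCG Pro / CCA Pro — synonymous.
Codon 4: CCG Pro / CCA Pro — synonymous.
Codon 5: CCC Pro / CCA Pro — synonymous.
Codon 6: UUA Leu / CUU Leu — synonymous.
Codon 7: AGC Ser / UCU Ser — synonymous.
Nonsynonymous differences: 0 → same protein.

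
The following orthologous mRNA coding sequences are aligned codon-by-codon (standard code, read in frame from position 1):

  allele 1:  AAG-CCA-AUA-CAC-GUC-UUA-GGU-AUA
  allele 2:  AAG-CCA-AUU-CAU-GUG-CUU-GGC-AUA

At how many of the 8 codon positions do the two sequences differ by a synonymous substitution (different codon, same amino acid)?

Codon 1: AAG Lys / AAG Lys — identical.
Codon 2: CCA Pro / CCA Pro — identical.
Codon 3: AUA Ile / AUU Ile — synonymous.
Codon 4: CAC His / CAU His — synonymous.
Codon 5: GUC Val / GUG Val — synonymous.
Codon 6: UUA Leu / CUU Leu — synonymous.
Codon 7: GGU Gly / GGC Gly — synonymous.
Codon 8: AUA Ile / AUA Ile — identical.
Synonymous differences: 5.

5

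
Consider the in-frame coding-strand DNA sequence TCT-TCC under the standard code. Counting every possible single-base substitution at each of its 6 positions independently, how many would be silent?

6

Codon 1 (TCT, Ser): 3 synonymous substitutions.
Codon 2 (TCC, Ser): 3 synonymous substitutions.
Total: 3 + 3 = 6.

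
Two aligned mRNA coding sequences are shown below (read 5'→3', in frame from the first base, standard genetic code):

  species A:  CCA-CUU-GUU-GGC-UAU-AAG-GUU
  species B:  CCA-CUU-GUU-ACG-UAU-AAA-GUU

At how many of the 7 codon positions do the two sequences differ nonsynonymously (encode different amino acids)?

Codon 1: CCA Pro / CCA Pro — identical.
Codon 2: CUU Leu / CUU Leu — identical.
Codon 3: GUU Val / GUU Val — identical.
Codon 4: GGC Gly / ACG Thr — nonsynonymous.
Codon 5: UAU Tyr / UAU Tyr — identical.
Codon 6: AAG Lys / AAA Lys — synonymous.
Codon 7: GUU Val / GUU Val — identical.
Nonsynonymous differences: 1.

1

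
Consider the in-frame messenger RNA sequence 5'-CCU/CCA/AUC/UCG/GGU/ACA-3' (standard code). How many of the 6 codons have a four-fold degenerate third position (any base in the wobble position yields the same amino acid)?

Codon 1 CCU (Pro): third position 4-fold.
Codon 2 CCA (Pro): third position 4-fold.
Codon 3 AUC (Ile): third position 3-fold.
Codon 4 UCG (Ser): third position 4-fold.
Codon 5 GGU (Gly): third position 4-fold.
Codon 6 ACA (Thr): third position 4-fold.
Four-fold degenerate third positions: 5.

5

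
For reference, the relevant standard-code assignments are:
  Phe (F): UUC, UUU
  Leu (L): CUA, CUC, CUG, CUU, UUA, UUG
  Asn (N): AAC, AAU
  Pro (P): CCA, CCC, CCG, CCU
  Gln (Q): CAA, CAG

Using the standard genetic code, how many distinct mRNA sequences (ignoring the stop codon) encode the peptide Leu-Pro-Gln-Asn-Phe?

Leu: 6 codons.
Pro: 4 codons.
Gln: 2 codons.
Asn: 2 codons.
Phe: 2 codons.
6 × 4 × 2 × 2 × 2 = 192.

192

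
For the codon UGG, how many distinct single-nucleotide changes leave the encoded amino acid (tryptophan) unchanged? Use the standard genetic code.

0

Position 1: none → 0 synonymous.
Position 2: none → 0 synonymous.
Position 3: none → 0 synonymous.
Total: 0 + 0 + 0 = 0.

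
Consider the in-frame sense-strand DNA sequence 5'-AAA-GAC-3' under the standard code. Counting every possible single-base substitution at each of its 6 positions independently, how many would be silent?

Codon 1 (AAA, Lys): 1 synonymous substitution.
Codon 2 (GAC, Asp): 1 synonymous substitution.
Total: 1 + 1 = 2.

2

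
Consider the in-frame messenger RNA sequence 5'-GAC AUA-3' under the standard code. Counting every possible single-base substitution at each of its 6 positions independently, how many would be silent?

3

Codon 1 (GAC, Asp): 1 synonymous substitution.
Codon 2 (AUA, Ile): 2 synonymous substitutions.
Total: 1 + 2 = 3.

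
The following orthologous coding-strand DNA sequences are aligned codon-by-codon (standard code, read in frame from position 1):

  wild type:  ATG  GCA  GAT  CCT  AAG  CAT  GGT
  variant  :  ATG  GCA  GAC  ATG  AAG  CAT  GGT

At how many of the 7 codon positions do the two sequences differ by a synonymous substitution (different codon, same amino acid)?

Codon 1: ATG Met / ATG Met — identical.
Codon 2: GCA Ala / GCA Ala — identical.
Codon 3: GAT Asp / GAC Asp — synonymous.
Codon 4: CCT Pro / ATG Met — nonsynonymous.
Codon 5: AAG Lys / AAG Lys — identical.
Codon 6: CAT His / CAT His — identical.
Codon 7: GGT Gly / GGT Gly — identical.
Synonymous differences: 1.

1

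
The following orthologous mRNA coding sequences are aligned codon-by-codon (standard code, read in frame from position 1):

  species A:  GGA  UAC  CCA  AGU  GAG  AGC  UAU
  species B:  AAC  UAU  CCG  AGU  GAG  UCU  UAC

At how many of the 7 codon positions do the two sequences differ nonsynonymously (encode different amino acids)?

1

Codon 1: GGA Gly / AAC Asn — nonsynonymous.
Codon 2: UAC Tyr / UAU Tyr — synonymous.
Codon 3: CCA Pro / CCG Pro — synonymous.
Codon 4: AGU Ser / AGU Ser — identical.
Codon 5: GAG Glu / GAG Glu — identical.
Codon 6: AGC Ser / UCU Ser — synonymous.
Codon 7: UAU Tyr / UAC Tyr — synonymous.
Nonsynonymous differences: 1.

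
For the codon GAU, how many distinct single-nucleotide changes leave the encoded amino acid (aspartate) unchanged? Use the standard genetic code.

Position 1: none → 0 synonymous.
Position 2: none → 0 synonymous.
Position 3: GAC → 1 synonymous.
Total: 0 + 0 + 1 = 1.

1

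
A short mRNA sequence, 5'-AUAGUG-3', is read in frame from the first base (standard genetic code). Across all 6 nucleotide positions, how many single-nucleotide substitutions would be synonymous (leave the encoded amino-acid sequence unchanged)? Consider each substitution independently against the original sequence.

Codon 1 (AUA, Ile): 2 synonymous substitutions.
Codon 2 (GUG, Val): 3 synonymous substitutions.
Total: 2 + 3 = 5.

5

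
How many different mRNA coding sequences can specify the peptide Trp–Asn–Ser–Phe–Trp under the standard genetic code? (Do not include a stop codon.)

24

Trp: 1 codon.
Asn: 2 codons.
Ser: 6 codons.
Phe: 2 codons.
Trp: 1 codon.
1 × 2 × 6 × 2 × 1 = 24.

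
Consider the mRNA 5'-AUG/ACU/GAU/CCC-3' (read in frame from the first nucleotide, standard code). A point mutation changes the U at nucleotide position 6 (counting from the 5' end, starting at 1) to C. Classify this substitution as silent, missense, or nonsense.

silent

Position 6 falls in codon 2: ACU → Thr.
After the substitution the codon is ACC → Thr.
Both encode Thr, so the change is synonymous.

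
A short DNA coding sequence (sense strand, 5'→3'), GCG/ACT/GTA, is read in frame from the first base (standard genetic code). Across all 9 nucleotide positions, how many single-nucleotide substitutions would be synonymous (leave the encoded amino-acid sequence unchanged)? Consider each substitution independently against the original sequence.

Codon 1 (GCG, Ala): 3 synonymous substitutions.
Codon 2 (ACT, Thr): 3 synonymous substitutions.
Codon 3 (GTA, Val): 3 synonymous substitutions.
Total: 3 + 3 + 3 = 9.

9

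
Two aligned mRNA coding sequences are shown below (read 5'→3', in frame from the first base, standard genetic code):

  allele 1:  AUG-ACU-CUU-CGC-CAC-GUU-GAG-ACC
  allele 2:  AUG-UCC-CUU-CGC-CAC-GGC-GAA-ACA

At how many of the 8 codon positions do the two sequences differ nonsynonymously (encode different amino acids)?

Codon 1: AUG Met / AUG Met — identical.
Codon 2: ACU Thr / UCC Ser — nonsynonymous.
Codon 3: CUU Leu / CUU Leu — identical.
Codon 4: CGC Arg / CGC Arg — identical.
Codon 5: CAC His / CAC His — identical.
Codon 6: GUU Val / GGC Gly — nonsynonymous.
Codon 7: GAG Glu / GAA Glu — synonymous.
Codon 8: ACC Thr / ACA Thr — synonymous.
Nonsynonymous differences: 2.

2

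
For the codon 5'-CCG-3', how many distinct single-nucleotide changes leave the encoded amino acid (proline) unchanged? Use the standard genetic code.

Position 1: none → 0 synonymous.
Position 2: none → 0 synonymous.
Position 3: CCU, CCC, CCA → 3 synonymous.
Total: 0 + 0 + 3 = 3.

3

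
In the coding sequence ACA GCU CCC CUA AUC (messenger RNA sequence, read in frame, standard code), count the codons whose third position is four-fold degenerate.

4

Codon 1 ACA (Thr): third position 4-fold.
Codon 2 GCU (Ala): third position 4-fold.
Codon 3 CCC (Pro): third position 4-fold.
Codon 4 CUA (Leu): third position 4-fold.
Codon 5 AUC (Ile): third position 3-fold.
Four-fold degenerate third positions: 4.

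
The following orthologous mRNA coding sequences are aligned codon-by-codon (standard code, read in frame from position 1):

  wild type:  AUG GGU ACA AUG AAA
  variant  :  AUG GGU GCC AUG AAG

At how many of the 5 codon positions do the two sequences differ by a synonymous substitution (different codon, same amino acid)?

1

Codon 1: AUG Met / AUG Met — identical.
Codon 2: GGU Gly / GGU Gly — identical.
Codon 3: ACA Thr / GCC Ala — nonsynonymous.
Codon 4: AUG Met / AUG Met — identical.
Codon 5: AAA Lys / AAG Lys — synonymous.
Synonymous differences: 1.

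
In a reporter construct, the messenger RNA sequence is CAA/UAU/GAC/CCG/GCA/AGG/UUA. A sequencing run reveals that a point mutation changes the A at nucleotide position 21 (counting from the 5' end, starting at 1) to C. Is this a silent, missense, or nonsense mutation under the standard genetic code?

Position 21 falls in codon 7: UUA → Leu.
After the substitution the codon is UUC → Phe.
Leu ≠ Phe, so this is a missense mutation.

missense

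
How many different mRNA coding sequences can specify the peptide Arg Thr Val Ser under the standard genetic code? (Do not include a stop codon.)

576

Arg: 6 codons.
Thr: 4 codons.
Val: 4 codons.
Ser: 6 codons.
6 × 4 × 4 × 6 = 576.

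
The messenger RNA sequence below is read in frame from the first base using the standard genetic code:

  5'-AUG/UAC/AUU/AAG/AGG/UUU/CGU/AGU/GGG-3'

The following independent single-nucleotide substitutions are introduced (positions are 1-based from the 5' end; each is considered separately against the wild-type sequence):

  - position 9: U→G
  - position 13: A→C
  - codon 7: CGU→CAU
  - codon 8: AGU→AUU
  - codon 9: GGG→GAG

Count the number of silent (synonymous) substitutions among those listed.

Codon 3: AUU (Ile) → AUG (Met) — missense.
Codon 5: AGG (Arg) → CGG (Arg) — synonymous.
Codon 7: CGU (Arg) → CAU (His) — missense.
Codon 8: AGU (Ser) → AUU (Ile) — missense.
Codon 9: GGG (Gly) → GAG (Glu) — missense.
Synonymous: 1 of 5.

1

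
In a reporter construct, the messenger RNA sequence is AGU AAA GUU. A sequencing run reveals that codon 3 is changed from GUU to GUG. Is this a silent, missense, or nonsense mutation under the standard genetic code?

silent

Position 9 falls in codon 3: GUU → Val.
After the substitution the codon is GUG → Val.
Both encode Val, so the change is synonymous.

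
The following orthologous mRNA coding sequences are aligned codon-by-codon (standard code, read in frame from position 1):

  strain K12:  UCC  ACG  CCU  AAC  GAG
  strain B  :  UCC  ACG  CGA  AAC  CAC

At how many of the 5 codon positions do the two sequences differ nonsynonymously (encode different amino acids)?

Codon 1: UCC Ser / UCC Ser — identical.
Codon 2: ACG Thr / ACG Thr — identical.
Codon 3: CCU Pro / CGA Arg — nonsynonymous.
Codon 4: AAC Asn / AAC Asn — identical.
Codon 5: GAG Glu / CAC His — nonsynonymous.
Nonsynonymous differences: 2.

2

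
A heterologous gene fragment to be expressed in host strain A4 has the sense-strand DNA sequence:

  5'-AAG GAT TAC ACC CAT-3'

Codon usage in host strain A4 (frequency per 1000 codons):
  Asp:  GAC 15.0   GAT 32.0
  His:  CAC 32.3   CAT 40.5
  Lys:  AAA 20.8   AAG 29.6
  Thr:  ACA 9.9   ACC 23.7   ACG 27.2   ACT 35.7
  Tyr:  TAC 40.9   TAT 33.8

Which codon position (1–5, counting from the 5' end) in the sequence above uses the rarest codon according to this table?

Codon 1 AAG (Lys): 29.6 per 1000.
Codon 2 GAT (Asp): 32.0 per 1000.
Codon 3 TAC (Tyr): 40.9 per 1000.
Codon 4 ACC (Thr): 23.7 per 1000.
Codon 5 CAT (His): 40.5 per 1000.
Lowest frequency is 23.7 at codon 4.

4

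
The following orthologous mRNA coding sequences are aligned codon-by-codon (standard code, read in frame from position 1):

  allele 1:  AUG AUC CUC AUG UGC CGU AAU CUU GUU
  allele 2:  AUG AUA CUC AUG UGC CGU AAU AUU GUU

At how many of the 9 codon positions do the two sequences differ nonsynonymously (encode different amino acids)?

1

Codon 1: AUG Met / AUG Met — identical.
Codon 2: AUC Ile / AUA Ile — synonymous.
Codon 3: CUC Leu / CUC Leu — identical.
Codon 4: AUG Met / AUG Met — identical.
Codon 5: UGC Cys / UGC Cys — identical.
Codon 6: CGU Arg / CGU Arg — identical.
Codon 7: AAU Asn / AAU Asn — identical.
Codon 8: CUU Leu / AUU Ile — nonsynonymous.
Codon 9: GUU Val / GUU Val — identical.
Nonsynonymous differences: 1.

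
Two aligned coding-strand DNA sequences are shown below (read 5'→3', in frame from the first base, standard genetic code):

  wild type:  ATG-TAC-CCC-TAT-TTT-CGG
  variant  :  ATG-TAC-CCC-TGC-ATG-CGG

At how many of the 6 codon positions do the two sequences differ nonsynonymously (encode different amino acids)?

2

Codon 1: ATG Met / ATG Met — identical.
Codon 2: TAC Tyr / TAC Tyr — identical.
Codon 3: CCC Pro / CCC Pro — identical.
Codon 4: TAT Tyr / TGC Cys — nonsynonymous.
Codon 5: TTT Phe / ATG Met — nonsynonymous.
Codon 6: CGG Arg / CGG Arg — identical.
Nonsynonymous differences: 2.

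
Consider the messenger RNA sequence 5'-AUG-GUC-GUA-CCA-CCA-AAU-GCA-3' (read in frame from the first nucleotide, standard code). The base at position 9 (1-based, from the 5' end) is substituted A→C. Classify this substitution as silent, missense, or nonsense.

silent

Position 9 falls in codon 3: GUA → Val.
After the substitution the codon is GUC → Val.
Both encode Val, so the change is synonymous.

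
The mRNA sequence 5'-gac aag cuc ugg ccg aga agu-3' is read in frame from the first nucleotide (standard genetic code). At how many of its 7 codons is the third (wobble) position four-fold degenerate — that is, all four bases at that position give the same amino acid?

2

Codon 1 GAC (Asp): third position 2-fold.
Codon 2 AAG (Lys): third position 2-fold.
Codon 3 CUC (Leu): third position 4-fold.
Codon 4 UGG (Trp): third position 1-fold.
Codon 5 CCG (Pro): third position 4-fold.
Codon 6 AGA (Arg): third position 2-fold.
Codon 7 AGU (Ser): third position 2-fold.
Four-fold degenerate third positions: 2.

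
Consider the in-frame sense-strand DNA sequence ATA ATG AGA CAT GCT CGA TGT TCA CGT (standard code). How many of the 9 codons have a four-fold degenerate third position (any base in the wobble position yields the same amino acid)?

4

Codon 1 ATA (Ile): third position 3-fold.
Codon 2 ATG (Met): third position 1-fold.
Codon 3 AGA (Arg): third position 2-fold.
Codon 4 CAT (His): third position 2-fold.
Codon 5 GCT (Ala): third position 4-fold.
Codon 6 CGA (Arg): third position 4-fold.
Codon 7 TGT (Cys): third position 2-fold.
Codon 8 TCA (Ser): third position 4-fold.
Codon 9 CGT (Arg): third position 4-fold.
Four-fold degenerate third positions: 4.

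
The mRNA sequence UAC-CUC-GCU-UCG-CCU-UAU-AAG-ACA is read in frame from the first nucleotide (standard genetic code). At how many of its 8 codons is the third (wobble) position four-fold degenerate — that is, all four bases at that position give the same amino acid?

Codon 1 UAC (Tyr): third position 2-fold.
Codon 2 CUC (Leu): third position 4-fold.
Codon 3 GCU (Ala): third position 4-fold.
Codon 4 UCG (Ser): third position 4-fold.
Codon 5 CCU (Pro): third position 4-fold.
Codon 6 UAU (Tyr): third position 2-fold.
Codon 7 AAG (Lys): third position 2-fold.
Codon 8 ACA (Thr): third position 4-fold.
Four-fold degenerate third positions: 5.

5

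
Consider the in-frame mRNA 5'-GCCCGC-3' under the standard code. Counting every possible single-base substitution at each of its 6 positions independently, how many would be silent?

6

Codon 1 (GCC, Ala): 3 synonymous substitutions.
Codon 2 (CGC, Arg): 3 synonymous substitutions.
Total: 3 + 3 = 6.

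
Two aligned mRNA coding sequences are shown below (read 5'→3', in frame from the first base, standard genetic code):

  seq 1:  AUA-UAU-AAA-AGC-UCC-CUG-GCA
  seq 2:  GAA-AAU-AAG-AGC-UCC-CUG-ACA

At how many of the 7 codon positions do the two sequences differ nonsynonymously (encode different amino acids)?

3

Codon 1: AUA Ile / GAA Glu — nonsynonymous.
Codon 2: UAU Tyr / AAU Asn — nonsynonymous.
Codon 3: AAA Lys / AAG Lys — synonymous.
Codon 4: AGC Ser / AGC Ser — identical.
Codon 5: UCC Ser / UCC Ser — identical.
Codon 6: CUG Leu / CUG Leu — identical.
Codon 7: GCA Ala / ACA Thr — nonsynonymous.
Nonsynonymous differences: 3.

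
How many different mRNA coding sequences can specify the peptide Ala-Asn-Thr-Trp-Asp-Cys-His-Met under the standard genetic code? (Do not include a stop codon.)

Ala: 4 codons.
Asn: 2 codons.
Thr: 4 codons.
Trp: 1 codon.
Asp: 2 codons.
Cys: 2 codons.
His: 2 codons.
Met: 1 codon.
4 × 2 × 4 × 1 × 2 × 2 × 2 × 1 = 256.

256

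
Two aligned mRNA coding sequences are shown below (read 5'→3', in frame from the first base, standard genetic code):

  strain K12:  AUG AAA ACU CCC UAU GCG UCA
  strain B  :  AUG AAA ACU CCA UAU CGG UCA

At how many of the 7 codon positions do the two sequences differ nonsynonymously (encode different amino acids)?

1

Codon 1: AUG Met / AUG Met — identical.
Codon 2: AAA Lys / AAA Lys — identical.
Codon 3: ACU Thr / ACU Thr — identical.
Codon 4: CCC Pro / CCA Pro — synonymous.
Codon 5: UAU Tyr / UAU Tyr — identical.
Codon 6: GCG Ala / CGG Arg — nonsynonymous.
Codon 7: UCA Ser / UCA Ser — identical.
Nonsynonymous differences: 1.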